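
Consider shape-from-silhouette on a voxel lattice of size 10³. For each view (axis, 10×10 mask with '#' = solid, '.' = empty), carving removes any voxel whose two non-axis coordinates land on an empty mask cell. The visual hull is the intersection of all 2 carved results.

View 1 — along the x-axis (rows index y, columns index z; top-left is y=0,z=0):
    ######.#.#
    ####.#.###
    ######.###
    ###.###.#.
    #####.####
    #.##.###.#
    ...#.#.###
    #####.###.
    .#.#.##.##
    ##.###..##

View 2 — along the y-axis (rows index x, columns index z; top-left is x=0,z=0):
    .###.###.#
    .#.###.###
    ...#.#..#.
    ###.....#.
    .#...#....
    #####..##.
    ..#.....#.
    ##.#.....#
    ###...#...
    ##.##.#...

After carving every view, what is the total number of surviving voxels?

start: 10×10×10 = 1000 voxels
carve view 1 (along x, YZ-mask fill 74/100): 740 voxels remain
carve view 2 (along y, XZ-mask fill 45/100): 343 voxels remain

remaining voxels: 343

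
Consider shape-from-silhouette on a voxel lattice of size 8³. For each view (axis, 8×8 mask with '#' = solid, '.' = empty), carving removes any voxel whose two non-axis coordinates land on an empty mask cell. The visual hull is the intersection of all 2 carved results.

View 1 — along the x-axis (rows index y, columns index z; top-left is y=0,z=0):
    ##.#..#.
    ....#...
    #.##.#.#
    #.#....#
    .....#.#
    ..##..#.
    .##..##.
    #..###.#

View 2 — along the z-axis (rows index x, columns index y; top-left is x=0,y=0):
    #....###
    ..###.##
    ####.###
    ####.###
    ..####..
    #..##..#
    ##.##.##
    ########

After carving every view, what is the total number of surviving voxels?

start: 8×8×8 = 512 voxels
carve view 1 (along x, YZ-mask fill 27/64): 216 voxels remain
carve view 2 (along z, XY-mask fill 45/64): 158 voxels remain

remaining voxels: 158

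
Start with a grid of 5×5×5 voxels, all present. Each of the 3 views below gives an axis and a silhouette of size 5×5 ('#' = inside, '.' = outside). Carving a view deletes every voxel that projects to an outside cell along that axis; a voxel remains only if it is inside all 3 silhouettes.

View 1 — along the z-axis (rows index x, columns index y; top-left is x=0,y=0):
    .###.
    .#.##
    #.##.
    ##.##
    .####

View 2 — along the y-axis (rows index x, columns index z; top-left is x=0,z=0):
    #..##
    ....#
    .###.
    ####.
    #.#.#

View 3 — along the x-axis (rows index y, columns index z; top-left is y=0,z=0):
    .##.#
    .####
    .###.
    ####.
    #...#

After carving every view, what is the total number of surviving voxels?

start: 5×5×5 = 125 voxels
[1] z-view keeps 17 columns → grid now 85
[2] y-view keeps 14 columns → grid now 49
[3] x-view keeps 16 columns → grid now 32

remaining voxels: 32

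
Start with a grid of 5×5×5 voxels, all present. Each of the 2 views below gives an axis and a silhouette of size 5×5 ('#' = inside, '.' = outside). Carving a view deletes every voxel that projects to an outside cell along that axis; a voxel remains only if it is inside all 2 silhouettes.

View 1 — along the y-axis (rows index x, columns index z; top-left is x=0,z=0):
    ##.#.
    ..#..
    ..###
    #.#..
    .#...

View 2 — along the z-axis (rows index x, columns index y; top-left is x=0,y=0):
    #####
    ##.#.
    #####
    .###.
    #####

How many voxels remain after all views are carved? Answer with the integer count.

full grid |V| = 125
V1 y: intersect with XZ mask (10 set) -- 50 left
V2 z: intersect with XY mask (21 set) -- 44 left

remaining voxels: 44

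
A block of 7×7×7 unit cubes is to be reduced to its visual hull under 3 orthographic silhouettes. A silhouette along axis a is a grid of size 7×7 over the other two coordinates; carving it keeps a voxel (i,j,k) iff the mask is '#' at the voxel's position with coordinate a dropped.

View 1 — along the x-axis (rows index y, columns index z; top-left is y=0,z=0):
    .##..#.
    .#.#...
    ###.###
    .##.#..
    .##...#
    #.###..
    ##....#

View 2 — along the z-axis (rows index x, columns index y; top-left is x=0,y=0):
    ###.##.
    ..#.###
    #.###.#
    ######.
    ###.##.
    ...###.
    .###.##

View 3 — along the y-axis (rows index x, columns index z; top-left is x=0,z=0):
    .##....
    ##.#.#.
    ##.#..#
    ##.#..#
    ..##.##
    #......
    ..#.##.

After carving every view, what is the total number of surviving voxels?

start: 7×7×7 = 343 voxels
step 1: project along x, AND mask (24/49) → |grid| = 168
step 2: project along z, AND mask (33/49) → |grid| = 119
step 3: project along y, AND mask (22/49) → |grid| = 55

voxel count = 55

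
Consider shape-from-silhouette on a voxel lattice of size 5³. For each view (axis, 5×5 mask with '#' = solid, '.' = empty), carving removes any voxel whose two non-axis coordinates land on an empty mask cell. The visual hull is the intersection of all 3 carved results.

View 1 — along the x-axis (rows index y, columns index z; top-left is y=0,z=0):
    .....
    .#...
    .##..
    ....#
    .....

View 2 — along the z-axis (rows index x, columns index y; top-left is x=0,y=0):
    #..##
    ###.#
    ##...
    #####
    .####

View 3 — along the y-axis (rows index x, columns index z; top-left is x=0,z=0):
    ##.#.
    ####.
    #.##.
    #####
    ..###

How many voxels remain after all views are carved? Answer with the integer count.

before carving: 125 voxels (5×5×5)
after view 1 [x-axis, 4 of 25 cells solid] → remaining = 20
after view 2 [z-axis, 18 of 25 cells solid] → remaining = 13
after view 3 [y-axis, 18 of 25 cells solid] → remaining = 9

remaining voxels: 9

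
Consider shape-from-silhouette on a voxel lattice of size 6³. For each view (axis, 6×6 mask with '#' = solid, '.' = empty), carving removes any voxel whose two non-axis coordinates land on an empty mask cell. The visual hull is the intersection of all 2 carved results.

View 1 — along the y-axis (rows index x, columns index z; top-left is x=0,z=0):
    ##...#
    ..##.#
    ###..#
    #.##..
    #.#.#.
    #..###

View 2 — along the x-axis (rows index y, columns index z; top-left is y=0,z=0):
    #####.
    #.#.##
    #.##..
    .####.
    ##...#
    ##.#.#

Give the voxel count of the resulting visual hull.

voxel count = 79

start: 6×6×6 = 216 voxels
  1. axis=1 (XZ plane), |mask|=20  ⇒  voxels=120
  2. axis=0 (YZ plane), |mask|=23  ⇒  voxels=79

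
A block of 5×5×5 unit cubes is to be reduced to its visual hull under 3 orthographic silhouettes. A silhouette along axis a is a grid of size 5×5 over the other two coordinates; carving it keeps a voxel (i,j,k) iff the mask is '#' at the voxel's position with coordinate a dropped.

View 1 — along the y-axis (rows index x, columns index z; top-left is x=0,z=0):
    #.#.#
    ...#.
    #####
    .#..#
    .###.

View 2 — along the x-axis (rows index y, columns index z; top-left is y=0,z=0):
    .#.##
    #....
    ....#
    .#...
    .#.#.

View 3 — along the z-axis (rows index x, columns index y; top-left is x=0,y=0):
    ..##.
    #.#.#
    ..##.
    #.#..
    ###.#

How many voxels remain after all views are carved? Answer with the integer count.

|visual hull| = 12

start: 5×5×5 = 125 voxels
carve view 1 (along y, XZ-mask fill 14/25): 70 voxels remain
carve view 2 (along x, YZ-mask fill 8/25): 23 voxels remain
carve view 3 (along z, XY-mask fill 13/25): 12 voxels remain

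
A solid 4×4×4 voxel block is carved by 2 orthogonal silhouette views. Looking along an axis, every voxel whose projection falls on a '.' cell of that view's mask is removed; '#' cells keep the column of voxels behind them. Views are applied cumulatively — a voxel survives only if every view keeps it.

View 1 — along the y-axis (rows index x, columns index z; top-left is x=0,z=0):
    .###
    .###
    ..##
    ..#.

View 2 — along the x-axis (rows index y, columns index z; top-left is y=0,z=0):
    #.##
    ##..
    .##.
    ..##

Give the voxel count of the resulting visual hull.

full grid |V| = 64
[1] y-view keeps 9 columns → grid now 36
[2] x-view keeps 9 columns → grid now 22

remaining voxels: 22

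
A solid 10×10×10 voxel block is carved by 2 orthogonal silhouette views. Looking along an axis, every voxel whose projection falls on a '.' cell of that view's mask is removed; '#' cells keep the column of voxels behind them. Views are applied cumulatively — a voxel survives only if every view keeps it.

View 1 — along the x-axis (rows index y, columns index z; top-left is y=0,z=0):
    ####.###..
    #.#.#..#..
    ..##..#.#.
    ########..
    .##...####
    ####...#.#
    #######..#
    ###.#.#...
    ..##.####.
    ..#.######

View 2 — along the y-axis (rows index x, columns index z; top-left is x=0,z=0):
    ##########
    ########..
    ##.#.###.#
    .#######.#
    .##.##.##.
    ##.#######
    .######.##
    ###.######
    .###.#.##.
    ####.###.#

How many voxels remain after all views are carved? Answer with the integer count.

488 voxels

initial block: 10^3 = 1000
after view 1 [x-axis, 61 of 100 cells solid] → remaining = 610
after view 2 [y-axis, 79 of 100 cells solid] → remaining = 488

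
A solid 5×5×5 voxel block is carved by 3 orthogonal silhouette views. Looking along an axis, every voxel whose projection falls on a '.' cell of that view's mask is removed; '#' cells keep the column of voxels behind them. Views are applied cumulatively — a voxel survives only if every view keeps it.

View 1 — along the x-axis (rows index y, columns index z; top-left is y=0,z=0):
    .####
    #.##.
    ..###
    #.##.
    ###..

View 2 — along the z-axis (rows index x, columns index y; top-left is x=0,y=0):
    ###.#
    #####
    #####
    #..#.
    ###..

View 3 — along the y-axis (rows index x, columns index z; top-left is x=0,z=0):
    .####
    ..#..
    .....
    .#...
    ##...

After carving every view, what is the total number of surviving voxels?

full grid |V| = 125
[1] x-view keeps 16 columns → grid now 80
[2] z-view keeps 19 columns → grid now 62
[3] y-view keeps 8 columns → grid now 19

19 voxels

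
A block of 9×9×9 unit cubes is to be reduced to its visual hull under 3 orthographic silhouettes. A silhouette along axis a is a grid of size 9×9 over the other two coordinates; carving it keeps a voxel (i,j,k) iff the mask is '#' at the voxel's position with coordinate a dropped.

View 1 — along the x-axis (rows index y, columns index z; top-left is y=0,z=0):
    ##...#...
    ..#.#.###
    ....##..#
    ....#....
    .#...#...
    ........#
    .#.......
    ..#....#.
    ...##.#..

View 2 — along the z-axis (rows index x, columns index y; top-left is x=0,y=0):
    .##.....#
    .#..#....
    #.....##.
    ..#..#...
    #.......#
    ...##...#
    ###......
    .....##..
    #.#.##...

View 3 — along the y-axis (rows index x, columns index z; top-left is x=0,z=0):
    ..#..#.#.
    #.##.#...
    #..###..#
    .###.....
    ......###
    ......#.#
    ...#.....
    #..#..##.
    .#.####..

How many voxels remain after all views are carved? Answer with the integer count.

voxel count = 15

full grid |V| = 729
step 1: project along x, AND mask (21/81) → |grid| = 189
step 2: project along z, AND mask (24/81) → |grid| = 62
step 3: project along y, AND mask (30/81) → |grid| = 15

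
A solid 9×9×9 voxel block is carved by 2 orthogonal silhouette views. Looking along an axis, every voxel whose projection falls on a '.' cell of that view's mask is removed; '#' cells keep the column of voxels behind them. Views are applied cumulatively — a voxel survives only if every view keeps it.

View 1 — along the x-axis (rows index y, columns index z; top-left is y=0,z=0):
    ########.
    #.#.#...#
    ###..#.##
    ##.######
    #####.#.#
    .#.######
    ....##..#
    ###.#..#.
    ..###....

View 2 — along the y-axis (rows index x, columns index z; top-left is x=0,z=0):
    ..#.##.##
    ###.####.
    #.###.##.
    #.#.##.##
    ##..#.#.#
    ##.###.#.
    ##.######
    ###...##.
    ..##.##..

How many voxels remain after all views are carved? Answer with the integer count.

before carving: 729 voxels (9×9×9)
step 1: project along x, AND mask (51/81) → |grid| = 459
step 2: project along y, AND mask (52/81) → |grid| = 297

|visual hull| = 297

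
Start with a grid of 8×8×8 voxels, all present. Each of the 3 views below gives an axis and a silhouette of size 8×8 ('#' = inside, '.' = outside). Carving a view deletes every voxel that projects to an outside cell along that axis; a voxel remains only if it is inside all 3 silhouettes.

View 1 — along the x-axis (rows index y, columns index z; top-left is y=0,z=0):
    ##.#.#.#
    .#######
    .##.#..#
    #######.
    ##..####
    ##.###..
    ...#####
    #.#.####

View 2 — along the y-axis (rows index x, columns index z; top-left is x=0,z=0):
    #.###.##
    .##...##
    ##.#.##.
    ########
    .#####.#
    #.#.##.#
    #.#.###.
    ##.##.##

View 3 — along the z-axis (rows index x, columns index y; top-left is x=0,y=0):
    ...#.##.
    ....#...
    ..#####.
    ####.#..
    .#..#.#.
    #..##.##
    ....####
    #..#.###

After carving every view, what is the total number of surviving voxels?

initial block: 8^3 = 512
[1] x-view keeps 45 columns → grid now 360
[2] y-view keeps 45 columns → grid now 252
[3] z-view keeps 31 columns → grid now 129

|visual hull| = 129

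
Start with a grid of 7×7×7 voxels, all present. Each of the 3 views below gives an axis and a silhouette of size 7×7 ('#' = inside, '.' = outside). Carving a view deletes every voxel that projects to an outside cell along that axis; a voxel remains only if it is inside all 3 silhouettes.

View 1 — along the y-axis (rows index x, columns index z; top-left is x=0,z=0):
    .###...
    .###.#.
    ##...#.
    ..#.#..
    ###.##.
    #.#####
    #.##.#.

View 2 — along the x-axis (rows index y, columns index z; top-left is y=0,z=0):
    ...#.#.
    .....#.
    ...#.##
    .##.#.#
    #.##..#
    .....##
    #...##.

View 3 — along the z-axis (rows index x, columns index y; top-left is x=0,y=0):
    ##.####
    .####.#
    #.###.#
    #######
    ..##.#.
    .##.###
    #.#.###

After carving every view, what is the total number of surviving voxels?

start: 7×7×7 = 343 voxels
after view 1 [y-axis, 27 of 49 cells solid] → remaining = 189
after view 2 [x-axis, 19 of 49 cells solid] → remaining = 71
after view 3 [z-axis, 36 of 49 cells solid] → remaining = 51

voxel count = 51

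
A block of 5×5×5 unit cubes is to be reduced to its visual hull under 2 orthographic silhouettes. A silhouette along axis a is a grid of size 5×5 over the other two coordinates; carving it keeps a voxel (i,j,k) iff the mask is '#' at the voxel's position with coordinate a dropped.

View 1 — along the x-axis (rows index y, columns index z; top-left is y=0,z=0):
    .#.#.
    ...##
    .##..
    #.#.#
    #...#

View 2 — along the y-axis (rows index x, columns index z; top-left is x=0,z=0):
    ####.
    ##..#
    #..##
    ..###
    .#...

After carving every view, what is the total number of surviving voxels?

voxel count = 31

full grid |V| = 125
carve view 1 (along x, YZ-mask fill 11/25): 55 voxels remain
carve view 2 (along y, XZ-mask fill 14/25): 31 voxels remain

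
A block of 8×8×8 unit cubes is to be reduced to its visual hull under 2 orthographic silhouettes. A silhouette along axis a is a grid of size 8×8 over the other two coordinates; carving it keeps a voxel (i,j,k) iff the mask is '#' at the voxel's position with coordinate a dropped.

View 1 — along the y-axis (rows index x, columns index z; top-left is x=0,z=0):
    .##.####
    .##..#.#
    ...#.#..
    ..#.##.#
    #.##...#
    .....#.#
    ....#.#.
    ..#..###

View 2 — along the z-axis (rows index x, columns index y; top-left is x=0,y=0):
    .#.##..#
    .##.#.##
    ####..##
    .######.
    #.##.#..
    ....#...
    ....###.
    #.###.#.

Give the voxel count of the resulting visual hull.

remaining voxels: 124

initial block: 8^3 = 512
  1. axis=1 (XZ plane), |mask|=28  ⇒  voxels=224
  2. axis=2 (XY plane), |mask|=34  ⇒  voxels=124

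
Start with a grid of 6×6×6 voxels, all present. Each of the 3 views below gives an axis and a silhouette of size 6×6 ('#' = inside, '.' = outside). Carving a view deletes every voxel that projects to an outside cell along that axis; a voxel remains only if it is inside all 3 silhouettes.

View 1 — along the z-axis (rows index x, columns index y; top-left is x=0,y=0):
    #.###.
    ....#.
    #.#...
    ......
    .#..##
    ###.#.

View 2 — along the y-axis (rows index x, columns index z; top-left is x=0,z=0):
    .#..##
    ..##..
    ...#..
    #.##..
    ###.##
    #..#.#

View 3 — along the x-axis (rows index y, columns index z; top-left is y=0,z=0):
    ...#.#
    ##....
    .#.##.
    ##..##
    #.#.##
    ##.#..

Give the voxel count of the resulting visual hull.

start: 6×6×6 = 216 voxels
carve view 1 (along z, XY-mask fill 14/36): 84 voxels remain
carve view 2 (along y, XZ-mask fill 17/36): 43 voxels remain
carve view 3 (along x, YZ-mask fill 18/36): 25 voxels remain

|visual hull| = 25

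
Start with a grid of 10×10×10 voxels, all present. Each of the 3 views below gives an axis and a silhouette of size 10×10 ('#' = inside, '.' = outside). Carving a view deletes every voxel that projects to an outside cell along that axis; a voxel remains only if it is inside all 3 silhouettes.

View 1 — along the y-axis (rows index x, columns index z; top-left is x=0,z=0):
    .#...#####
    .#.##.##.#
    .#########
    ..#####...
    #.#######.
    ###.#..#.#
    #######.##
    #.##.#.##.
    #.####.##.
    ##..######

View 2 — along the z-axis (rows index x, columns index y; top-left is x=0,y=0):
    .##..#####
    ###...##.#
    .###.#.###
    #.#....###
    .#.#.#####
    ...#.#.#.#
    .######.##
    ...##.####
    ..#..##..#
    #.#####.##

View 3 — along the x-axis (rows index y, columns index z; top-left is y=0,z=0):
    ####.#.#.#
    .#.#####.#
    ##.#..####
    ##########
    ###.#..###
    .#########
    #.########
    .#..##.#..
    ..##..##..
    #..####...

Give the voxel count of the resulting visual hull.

full grid |V| = 1000
after view 1 [y-axis, 70 of 100 cells solid] → remaining = 700
after view 2 [z-axis, 62 of 100 cells solid] → remaining = 446
after view 3 [x-axis, 69 of 100 cells solid] → remaining = 308

voxel count = 308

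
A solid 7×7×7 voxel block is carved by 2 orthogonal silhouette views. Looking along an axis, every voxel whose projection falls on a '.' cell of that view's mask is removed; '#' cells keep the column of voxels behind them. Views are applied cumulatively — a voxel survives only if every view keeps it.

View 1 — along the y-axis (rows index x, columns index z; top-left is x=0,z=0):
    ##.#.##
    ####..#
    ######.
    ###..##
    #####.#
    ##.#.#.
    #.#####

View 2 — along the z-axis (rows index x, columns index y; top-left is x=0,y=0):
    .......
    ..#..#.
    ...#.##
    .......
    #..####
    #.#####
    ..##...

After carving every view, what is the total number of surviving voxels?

94 voxels

start: 7×7×7 = 343 voxels
after view 1 [y-axis, 37 of 49 cells solid] → remaining = 259
after view 2 [z-axis, 18 of 49 cells solid] → remaining = 94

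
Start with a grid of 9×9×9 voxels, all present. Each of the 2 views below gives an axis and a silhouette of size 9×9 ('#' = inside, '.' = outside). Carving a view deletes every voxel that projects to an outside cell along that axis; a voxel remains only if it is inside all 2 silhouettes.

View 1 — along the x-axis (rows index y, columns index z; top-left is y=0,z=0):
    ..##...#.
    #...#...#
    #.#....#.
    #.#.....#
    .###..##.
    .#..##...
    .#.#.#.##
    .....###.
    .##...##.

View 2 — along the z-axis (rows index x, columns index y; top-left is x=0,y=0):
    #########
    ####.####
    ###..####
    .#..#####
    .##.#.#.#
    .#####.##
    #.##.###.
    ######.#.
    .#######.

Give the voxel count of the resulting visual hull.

218 voxels

before carving: 729 voxels (9×9×9)
  1. axis=0 (YZ plane), |mask|=32  ⇒  voxels=288
  2. axis=2 (XY plane), |mask|=62  ⇒  voxels=218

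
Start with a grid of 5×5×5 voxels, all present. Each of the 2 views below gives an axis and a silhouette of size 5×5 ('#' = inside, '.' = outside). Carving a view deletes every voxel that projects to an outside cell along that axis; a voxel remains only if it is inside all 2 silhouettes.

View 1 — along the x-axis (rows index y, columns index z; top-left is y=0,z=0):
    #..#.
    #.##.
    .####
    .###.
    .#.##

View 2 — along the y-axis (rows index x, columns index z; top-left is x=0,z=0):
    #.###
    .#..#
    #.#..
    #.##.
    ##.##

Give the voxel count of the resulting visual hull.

before carving: 125 voxels (5×5×5)
  1. axis=0 (YZ plane), |mask|=15  ⇒  voxels=75
  2. axis=1 (XZ plane), |mask|=15  ⇒  voxels=44

remaining voxels: 44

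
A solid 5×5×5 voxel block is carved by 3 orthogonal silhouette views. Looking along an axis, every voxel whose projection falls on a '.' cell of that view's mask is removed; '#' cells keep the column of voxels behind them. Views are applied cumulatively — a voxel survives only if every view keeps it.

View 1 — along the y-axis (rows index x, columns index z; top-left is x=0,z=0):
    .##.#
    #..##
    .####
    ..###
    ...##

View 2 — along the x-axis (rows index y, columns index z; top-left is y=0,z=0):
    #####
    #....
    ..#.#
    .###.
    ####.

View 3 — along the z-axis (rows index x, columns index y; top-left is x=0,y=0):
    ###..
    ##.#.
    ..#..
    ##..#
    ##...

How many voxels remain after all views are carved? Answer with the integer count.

initial block: 5^3 = 125
after view 1 [y-axis, 15 of 25 cells solid] → remaining = 75
after view 2 [x-axis, 15 of 25 cells solid] → remaining = 43
after view 3 [z-axis, 12 of 25 cells solid] → remaining = 19

voxel count = 19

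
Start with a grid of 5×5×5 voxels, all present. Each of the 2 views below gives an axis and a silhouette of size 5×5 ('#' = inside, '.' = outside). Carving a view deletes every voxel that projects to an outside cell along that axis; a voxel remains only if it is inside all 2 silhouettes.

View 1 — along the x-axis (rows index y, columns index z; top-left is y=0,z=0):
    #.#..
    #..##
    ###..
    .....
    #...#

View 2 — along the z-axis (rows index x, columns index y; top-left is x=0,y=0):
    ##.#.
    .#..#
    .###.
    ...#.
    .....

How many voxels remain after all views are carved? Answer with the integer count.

16 voxels

initial block: 5^3 = 125
after view 1 [x-axis, 10 of 25 cells solid] → remaining = 50
after view 2 [z-axis, 9 of 25 cells solid] → remaining = 16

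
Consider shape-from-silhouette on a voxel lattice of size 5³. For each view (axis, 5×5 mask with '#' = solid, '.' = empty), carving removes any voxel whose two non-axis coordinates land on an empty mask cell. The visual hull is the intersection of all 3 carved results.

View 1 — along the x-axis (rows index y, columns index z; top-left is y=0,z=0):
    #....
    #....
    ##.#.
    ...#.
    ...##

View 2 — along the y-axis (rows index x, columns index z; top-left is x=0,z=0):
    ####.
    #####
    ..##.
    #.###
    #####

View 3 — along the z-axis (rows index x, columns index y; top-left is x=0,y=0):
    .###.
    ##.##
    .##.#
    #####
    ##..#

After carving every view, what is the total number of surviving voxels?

start: 5×5×5 = 125 voxels
carve view 1 (along x, YZ-mask fill 8/25): 40 voxels remain
carve view 2 (along y, XZ-mask fill 20/25): 33 voxels remain
carve view 3 (along z, XY-mask fill 18/25): 23 voxels remain

remaining voxels: 23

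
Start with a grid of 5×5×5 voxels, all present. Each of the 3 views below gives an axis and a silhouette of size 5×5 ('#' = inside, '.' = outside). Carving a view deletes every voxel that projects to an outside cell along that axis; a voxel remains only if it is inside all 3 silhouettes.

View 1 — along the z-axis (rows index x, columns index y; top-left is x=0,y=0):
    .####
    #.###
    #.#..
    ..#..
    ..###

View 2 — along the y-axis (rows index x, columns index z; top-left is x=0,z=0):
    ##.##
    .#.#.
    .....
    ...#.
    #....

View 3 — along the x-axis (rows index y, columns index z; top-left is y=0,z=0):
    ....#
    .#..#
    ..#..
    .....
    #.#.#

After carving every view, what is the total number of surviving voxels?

5 voxels

before carving: 125 voxels (5×5×5)
carve view 1 (along z, XY-mask fill 14/25): 70 voxels remain
carve view 2 (along y, XZ-mask fill 8/25): 28 voxels remain
carve view 3 (along x, YZ-mask fill 7/25): 5 voxels remain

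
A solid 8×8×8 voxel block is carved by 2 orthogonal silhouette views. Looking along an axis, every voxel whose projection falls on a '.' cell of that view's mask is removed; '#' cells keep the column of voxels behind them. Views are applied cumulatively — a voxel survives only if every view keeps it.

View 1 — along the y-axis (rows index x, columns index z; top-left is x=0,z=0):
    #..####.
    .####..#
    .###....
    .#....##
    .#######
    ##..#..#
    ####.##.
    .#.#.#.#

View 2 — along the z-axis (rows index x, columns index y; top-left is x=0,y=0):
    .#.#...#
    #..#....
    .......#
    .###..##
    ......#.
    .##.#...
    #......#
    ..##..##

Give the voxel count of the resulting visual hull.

voxel count = 90

start: 8×8×8 = 512 voxels
[1] y-view keeps 37 columns → grid now 296
[2] z-view keeps 21 columns → grid now 90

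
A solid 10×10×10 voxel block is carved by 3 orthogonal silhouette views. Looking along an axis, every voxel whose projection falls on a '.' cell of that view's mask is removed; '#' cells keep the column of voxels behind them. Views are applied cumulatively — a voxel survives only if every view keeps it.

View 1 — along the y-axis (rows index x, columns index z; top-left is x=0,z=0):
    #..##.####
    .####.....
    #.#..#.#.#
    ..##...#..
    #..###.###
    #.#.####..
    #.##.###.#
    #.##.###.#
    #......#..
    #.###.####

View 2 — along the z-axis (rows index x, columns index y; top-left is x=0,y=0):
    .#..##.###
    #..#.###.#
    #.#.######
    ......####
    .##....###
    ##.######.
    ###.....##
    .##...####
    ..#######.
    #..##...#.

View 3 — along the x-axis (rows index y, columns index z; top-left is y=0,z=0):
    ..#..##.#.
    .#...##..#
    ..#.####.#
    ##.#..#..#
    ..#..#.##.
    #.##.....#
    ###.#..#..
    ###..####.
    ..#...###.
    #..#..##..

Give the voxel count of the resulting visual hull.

163 voxels

start: 10×10×10 = 1000 voxels
step 1: project along y, AND mask (56/100) → |grid| = 560
step 2: project along z, AND mask (59/100) → |grid| = 324
step 3: project along x, AND mask (47/100) → |grid| = 163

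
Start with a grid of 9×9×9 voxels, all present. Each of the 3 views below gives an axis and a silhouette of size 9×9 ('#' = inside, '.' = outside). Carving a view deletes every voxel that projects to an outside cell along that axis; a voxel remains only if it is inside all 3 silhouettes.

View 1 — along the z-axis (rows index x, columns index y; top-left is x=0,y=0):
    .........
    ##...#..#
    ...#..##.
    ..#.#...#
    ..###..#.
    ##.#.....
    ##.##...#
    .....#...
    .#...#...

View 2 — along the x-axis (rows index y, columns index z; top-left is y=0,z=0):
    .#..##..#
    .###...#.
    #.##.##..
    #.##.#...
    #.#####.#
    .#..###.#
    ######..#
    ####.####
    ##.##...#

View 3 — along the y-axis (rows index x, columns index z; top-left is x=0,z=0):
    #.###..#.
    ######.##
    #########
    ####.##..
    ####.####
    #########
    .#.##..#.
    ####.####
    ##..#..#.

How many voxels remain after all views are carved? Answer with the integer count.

before carving: 729 voxels (9×9×9)
carve view 1 (along z, XY-mask fill 25/81): 225 voxels remain
carve view 2 (along x, YZ-mask fill 49/81): 128 voxels remain
carve view 3 (along y, XZ-mask fill 61/81): 103 voxels remain

voxel count = 103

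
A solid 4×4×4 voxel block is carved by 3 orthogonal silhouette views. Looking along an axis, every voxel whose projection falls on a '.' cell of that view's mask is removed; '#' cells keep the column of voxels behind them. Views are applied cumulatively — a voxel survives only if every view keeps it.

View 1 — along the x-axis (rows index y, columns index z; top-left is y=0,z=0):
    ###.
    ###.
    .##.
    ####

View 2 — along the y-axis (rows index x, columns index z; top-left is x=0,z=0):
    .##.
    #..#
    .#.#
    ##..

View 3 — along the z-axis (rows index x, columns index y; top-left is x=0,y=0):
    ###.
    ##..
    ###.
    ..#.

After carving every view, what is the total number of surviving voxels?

voxel count = 12

before carving: 64 voxels (4×4×4)
after view 1 [x-axis, 12 of 16 cells solid] → remaining = 48
after view 2 [y-axis, 8 of 16 cells solid] → remaining = 24
after view 3 [z-axis, 9 of 16 cells solid] → remaining = 12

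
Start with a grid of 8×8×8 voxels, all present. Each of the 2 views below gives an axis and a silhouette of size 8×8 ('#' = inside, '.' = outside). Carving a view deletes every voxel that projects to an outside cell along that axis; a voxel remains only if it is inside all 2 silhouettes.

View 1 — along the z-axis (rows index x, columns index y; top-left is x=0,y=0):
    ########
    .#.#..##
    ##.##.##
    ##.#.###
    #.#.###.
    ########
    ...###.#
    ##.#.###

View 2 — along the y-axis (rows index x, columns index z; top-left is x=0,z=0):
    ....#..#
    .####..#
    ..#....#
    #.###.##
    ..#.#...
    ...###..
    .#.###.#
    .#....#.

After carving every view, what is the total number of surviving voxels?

remaining voxels: 150

initial block: 8^3 = 512
[1] z-view keeps 47 columns → grid now 376
[2] y-view keeps 27 columns → grid now 150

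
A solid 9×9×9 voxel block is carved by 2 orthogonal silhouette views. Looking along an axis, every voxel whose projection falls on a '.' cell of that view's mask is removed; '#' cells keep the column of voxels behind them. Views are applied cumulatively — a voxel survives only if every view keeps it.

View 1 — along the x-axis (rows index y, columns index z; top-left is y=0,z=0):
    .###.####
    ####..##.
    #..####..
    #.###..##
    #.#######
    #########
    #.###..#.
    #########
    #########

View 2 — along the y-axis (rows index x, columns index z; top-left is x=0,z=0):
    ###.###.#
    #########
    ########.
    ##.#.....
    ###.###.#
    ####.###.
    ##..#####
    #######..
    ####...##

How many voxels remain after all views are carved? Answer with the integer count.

remaining voxels: 430

full grid |V| = 729
V1 x: intersect with YZ mask (64 set) -- 576 left
V2 y: intersect with XZ mask (61 set) -- 430 left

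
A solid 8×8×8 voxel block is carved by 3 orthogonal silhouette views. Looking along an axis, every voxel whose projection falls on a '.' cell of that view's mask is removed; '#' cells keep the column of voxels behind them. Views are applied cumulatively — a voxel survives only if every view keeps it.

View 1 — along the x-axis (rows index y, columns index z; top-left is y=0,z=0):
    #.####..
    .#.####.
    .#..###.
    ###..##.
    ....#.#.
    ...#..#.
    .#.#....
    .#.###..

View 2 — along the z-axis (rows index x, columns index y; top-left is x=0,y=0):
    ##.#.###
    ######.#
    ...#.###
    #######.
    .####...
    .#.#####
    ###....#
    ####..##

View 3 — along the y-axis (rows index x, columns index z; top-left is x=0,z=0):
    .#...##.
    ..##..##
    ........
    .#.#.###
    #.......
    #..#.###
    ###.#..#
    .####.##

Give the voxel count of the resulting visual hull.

before carving: 512 voxels (8×8×8)
[1] x-view keeps 29 columns → grid now 232
[2] z-view keeps 44 columns → grid now 167
[3] y-view keeps 29 columns → grid now 79

remaining voxels: 79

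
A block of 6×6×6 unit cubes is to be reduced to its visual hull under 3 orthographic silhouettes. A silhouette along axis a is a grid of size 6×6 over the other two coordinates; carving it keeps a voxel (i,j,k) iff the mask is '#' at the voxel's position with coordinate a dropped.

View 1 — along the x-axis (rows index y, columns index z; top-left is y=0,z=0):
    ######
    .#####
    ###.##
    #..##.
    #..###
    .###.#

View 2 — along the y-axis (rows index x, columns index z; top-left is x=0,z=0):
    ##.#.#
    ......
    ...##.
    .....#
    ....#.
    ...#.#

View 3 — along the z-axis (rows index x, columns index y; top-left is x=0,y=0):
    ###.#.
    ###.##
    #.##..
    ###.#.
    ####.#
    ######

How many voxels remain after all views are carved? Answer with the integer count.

voxel count = 36

initial block: 6^3 = 216
step 1: project along x, AND mask (27/36) → |grid| = 162
step 2: project along y, AND mask (10/36) → |grid| = 48
step 3: project along z, AND mask (27/36) → |grid| = 36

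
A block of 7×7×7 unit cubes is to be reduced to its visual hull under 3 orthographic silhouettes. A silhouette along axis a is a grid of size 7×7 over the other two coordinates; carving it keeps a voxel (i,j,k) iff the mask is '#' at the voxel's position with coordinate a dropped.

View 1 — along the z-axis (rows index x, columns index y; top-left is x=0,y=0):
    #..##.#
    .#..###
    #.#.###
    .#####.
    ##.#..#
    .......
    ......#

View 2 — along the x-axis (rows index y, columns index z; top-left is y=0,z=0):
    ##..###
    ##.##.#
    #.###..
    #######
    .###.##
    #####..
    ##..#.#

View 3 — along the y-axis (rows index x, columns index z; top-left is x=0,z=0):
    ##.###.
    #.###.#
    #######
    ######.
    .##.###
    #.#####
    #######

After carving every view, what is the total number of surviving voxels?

before carving: 343 voxels (7×7×7)
step 1: project along z, AND mask (23/49) → |grid| = 161
step 2: project along x, AND mask (35/49) → |grid| = 114
step 3: project along y, AND mask (41/49) → |grid| = 94

|visual hull| = 94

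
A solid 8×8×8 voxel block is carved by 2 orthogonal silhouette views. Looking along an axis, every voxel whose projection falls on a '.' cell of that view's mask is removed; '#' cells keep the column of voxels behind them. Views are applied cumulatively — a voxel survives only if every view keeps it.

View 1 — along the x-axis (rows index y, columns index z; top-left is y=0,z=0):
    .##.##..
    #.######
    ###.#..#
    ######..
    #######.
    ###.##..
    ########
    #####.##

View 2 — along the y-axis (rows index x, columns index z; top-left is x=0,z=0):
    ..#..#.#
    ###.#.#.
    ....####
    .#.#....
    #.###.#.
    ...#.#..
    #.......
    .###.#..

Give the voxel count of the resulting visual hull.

before carving: 512 voxels (8×8×8)
step 1: project along x, AND mask (49/64) → |grid| = 392
step 2: project along y, AND mask (26/64) → |grid| = 162

remaining voxels: 162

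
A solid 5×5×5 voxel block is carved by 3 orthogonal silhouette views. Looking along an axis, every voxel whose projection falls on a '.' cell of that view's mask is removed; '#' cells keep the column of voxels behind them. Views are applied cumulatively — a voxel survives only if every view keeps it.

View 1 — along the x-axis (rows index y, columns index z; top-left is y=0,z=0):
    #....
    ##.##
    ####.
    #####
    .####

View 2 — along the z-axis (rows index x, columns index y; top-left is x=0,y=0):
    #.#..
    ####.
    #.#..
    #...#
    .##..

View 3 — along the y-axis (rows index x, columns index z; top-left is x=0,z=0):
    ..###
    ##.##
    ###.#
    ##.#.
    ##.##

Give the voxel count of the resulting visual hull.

before carving: 125 voxels (5×5×5)
after view 1 [x-axis, 18 of 25 cells solid] → remaining = 90
after view 2 [z-axis, 12 of 25 cells solid] → remaining = 37
after view 3 [y-axis, 18 of 25 cells solid] → remaining = 28

voxel count = 28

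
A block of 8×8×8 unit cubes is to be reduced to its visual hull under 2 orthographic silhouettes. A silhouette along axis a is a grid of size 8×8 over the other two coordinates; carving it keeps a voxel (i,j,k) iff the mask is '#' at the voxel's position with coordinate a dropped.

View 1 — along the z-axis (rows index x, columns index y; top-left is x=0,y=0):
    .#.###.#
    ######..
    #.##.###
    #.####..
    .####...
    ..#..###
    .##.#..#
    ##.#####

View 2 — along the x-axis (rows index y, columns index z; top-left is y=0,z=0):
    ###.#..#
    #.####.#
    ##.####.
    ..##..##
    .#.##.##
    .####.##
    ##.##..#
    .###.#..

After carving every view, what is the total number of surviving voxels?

211 voxels

initial block: 8^3 = 512
carve view 1 (along z, XY-mask fill 41/64): 328 voxels remain
carve view 2 (along x, YZ-mask fill 41/64): 211 voxels remain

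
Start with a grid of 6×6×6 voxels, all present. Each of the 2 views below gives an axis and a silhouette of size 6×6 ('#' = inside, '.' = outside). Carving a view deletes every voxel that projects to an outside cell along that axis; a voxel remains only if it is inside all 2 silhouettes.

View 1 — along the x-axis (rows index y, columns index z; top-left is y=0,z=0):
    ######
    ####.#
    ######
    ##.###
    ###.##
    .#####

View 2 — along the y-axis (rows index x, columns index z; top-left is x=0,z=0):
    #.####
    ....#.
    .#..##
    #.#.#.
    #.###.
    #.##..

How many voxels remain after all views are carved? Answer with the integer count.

full grid |V| = 216
V1 x: intersect with YZ mask (32 set) -- 192 left
V2 y: intersect with XZ mask (19 set) -- 98 left

remaining voxels: 98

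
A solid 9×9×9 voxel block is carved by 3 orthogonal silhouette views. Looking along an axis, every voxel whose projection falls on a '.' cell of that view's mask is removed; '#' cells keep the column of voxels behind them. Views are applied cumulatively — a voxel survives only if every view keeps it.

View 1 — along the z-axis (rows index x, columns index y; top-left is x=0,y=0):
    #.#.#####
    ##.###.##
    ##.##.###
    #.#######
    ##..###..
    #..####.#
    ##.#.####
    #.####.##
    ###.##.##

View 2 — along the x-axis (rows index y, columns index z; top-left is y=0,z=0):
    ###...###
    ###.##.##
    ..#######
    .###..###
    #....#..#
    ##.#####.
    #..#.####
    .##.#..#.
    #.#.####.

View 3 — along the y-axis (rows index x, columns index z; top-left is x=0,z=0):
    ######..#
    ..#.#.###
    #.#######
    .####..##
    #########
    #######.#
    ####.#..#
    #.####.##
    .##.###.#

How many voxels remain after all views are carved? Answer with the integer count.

start: 9×9×9 = 729 voxels
after view 1 [z-axis, 61 of 81 cells solid] → remaining = 549
after view 2 [x-axis, 52 of 81 cells solid] → remaining = 345
after view 3 [y-axis, 62 of 81 cells solid] → remaining = 255

remaining voxels: 255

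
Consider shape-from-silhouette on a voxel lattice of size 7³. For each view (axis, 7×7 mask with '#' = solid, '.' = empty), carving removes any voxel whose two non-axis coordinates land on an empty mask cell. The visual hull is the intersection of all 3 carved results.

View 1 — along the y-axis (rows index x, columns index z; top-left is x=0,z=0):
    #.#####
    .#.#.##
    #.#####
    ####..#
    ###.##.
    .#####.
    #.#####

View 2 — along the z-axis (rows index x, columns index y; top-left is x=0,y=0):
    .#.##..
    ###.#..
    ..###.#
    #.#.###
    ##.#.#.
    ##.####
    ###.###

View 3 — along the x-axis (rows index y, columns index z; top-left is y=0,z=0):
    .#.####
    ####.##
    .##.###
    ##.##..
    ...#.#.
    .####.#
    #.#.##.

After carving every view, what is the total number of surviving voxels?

105 voxels

before carving: 343 voxels (7×7×7)
  1. axis=1 (XZ plane), |mask|=37  ⇒  voxels=259
  2. axis=2 (XY plane), |mask|=32  ⇒  voxels=169
  3. axis=0 (YZ plane), |mask|=31  ⇒  voxels=105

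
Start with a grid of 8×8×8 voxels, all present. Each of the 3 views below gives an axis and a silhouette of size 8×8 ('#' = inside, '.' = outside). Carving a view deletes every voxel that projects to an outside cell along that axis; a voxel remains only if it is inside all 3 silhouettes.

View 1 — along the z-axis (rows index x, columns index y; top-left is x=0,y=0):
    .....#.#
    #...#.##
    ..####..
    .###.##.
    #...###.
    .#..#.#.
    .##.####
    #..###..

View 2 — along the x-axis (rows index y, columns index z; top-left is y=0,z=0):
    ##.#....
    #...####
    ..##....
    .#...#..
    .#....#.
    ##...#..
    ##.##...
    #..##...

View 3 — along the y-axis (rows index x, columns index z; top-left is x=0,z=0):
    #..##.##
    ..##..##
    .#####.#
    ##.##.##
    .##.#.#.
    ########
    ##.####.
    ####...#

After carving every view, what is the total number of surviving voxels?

full grid |V| = 512
carve view 1 (along z, XY-mask fill 32/64): 256 voxels remain
carve view 2 (along x, YZ-mask fill 24/64): 95 voxels remain
carve view 3 (along y, XZ-mask fill 44/64): 68 voxels remain

voxel count = 68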